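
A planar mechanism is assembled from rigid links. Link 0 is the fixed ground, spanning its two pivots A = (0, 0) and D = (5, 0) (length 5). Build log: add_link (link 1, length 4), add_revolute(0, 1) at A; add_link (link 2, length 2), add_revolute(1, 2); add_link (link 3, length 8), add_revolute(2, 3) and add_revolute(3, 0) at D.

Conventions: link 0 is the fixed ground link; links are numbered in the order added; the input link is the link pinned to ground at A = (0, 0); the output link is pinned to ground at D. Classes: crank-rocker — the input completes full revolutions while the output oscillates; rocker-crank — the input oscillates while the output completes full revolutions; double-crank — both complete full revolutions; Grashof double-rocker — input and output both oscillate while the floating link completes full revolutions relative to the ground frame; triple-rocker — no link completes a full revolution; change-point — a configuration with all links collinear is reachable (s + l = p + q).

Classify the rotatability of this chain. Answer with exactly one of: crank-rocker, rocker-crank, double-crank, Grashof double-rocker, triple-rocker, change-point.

lengths: ground=5, input=4, coupler=2, output=8
sorted: s=2 (shortest), l=8 (longest), p+q=9
s + l = 10 vs p + q = 9
s + l > p + q → non-Grashof → no link fully rotates → triple-rocker

triple-rocker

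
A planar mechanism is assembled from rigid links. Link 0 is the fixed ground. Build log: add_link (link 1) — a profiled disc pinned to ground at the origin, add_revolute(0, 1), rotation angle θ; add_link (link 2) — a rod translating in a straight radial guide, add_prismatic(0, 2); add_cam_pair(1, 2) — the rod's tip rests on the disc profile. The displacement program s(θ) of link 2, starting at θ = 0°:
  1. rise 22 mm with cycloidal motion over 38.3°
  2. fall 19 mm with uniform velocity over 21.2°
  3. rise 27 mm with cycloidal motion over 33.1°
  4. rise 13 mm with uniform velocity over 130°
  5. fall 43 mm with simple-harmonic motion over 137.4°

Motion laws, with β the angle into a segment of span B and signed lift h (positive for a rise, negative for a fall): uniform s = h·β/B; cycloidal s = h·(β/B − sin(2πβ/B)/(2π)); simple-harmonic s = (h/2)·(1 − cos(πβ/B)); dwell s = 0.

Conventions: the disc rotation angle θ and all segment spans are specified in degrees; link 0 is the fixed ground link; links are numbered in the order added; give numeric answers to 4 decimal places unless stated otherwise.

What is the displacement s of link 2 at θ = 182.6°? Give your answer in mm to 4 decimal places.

seg 1 [0°–38.3°] cycloidal, h=22: full span → s += 22 → s = 22.0000
seg 2 [38.3°–59.5°] uniform, h=-19: full span → s += -19 → s = 3.0000
seg 3 [59.5°–92.6°] cycloidal, h=27: full span → s += 27 → s = 30.0000
seg 4 [92.6°–222.6°] uniform, h=13: θ=182.6° here. β=90, B=130. 13·90/130 = 9.0000 → s = 39.0000

39.0000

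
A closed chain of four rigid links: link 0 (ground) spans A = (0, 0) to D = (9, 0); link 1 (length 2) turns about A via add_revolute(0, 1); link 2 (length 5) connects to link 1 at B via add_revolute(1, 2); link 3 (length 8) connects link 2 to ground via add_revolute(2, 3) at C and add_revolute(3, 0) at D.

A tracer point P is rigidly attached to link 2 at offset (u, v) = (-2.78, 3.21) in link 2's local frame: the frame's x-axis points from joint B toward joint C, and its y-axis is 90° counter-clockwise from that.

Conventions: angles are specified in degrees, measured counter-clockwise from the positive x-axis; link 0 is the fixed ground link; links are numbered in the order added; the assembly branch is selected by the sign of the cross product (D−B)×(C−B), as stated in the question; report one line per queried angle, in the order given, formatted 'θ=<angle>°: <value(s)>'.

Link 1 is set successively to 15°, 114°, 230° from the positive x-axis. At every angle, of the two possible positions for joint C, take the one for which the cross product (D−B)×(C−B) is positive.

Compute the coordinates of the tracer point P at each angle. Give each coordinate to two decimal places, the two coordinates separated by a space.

A=(0,0), D=(9.00,0)
θ=15°: B = A + 2.00·(cos15°, sin15°) = (1.9319, 0.5176)
θ=15°: |BD| = 7.0871
θ=15°: circle(B,5.00) ∩ circle(D,8.00): a=0.7921, h=4.9369
θ=15°:   candidates: C₊=(3.0824,5.3835) cross=34.988; C₋=(2.3612,-4.4639) cross=-34.988
θ=15°:   branch + wants cross > 0 → take C=(3.0824,5.3835) (cross=34.988)
θ=15°: ex = (C−B)/|BC| = (0.2301,0.9732); ey = (-0.9732,0.2301)
θ=15°: P = B + -2.78·ex + 3.21·ey = (-1.8317,-1.4491)
θ=114°: B = A + 2.00·(cos114°, sin114°) = (-0.8135, 1.8271)
θ=114°: |BD| = 9.9821
θ=114°: circle(B,5.00) ∩ circle(D,8.00): a=3.0376, h=3.9716
θ=114°:   candidates: C₊=(2.8997,5.1756) cross=39.644; C₋=(1.4458,-2.6334) cross=-39.644
θ=114°:   branch + wants cross > 0 → take C=(2.8997,5.1756) (cross=39.644)
θ=114°: ex = (C−B)/|BC| = (0.7426,0.6697); ey = (-0.6697,0.7426)
θ=114°: P = B + -2.78·ex + 3.21·ey = (-5.0277,2.3492)
θ=230°: B = A + 2.00·(cos230°, sin230°) = (-1.2856, -1.5321)
θ=230°: |BD| = 10.3991
θ=230°: circle(B,5.00) ∩ circle(D,8.00): a=3.3244, h=3.7348
θ=230°:   candidates: C₊=(1.4523,2.6517) cross=38.838; C₋=(2.5527,-4.7363) cross=-38.838
θ=230°:   branch + wants cross > 0 → take C=(1.4523,2.6517) (cross=38.838)
θ=230°: ex = (C−B)/|BC| = (0.5476,0.8368); ey = (-0.8368,0.5476)
θ=230°: P = B + -2.78·ex + 3.21·ey = (-5.4938,-2.1006)

θ=15°: -1.83 -1.45
θ=114°: -5.03 2.35
θ=230°: -5.49 -2.10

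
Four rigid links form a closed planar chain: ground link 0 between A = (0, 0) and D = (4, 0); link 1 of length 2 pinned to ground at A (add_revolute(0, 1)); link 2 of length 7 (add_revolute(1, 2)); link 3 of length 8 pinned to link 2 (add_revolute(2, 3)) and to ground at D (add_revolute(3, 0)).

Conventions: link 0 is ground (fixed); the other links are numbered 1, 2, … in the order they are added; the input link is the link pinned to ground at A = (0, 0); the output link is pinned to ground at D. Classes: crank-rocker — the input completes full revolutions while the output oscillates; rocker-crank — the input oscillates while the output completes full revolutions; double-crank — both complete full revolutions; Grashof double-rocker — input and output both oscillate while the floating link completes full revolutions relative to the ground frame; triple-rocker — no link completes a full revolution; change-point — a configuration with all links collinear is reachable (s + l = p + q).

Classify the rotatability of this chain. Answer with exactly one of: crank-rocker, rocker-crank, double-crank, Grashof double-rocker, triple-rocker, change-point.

lengths: ground=4, input=2, coupler=7, output=8
sorted: s=2 (shortest), l=8 (longest), p+q=11
s + l = 10 vs p + q = 11
s + l < p + q (Grashof) with shortest = input link → crank-rocker

crank-rocker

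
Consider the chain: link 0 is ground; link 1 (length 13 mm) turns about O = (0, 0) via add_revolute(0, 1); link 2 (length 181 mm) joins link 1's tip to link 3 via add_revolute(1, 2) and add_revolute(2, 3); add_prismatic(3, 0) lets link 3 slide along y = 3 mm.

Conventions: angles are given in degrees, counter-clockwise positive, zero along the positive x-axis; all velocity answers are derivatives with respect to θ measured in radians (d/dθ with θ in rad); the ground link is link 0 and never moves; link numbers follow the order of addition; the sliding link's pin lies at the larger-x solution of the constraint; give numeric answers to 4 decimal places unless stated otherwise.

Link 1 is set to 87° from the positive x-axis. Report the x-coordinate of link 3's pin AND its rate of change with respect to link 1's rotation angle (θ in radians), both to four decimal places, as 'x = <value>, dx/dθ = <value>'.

geometry: r = 13 mm, L = 181 mm, e = 3 mm
crank pin P = (r cos θ, r sin θ) = (0.680367, 12.982184)
h = r sin θ − e = 12.982184 − 3 = 9.982184
x = r cos θ + √(L² − h²) = 0.680367 + 180.724531 = 181.404898
dx/dθ = −r sin θ − h·r cos θ/√(L² − h²) (θ in radians; h = 9.982184) = -13.019764

x = 181.4049, dx/dθ = -13.0198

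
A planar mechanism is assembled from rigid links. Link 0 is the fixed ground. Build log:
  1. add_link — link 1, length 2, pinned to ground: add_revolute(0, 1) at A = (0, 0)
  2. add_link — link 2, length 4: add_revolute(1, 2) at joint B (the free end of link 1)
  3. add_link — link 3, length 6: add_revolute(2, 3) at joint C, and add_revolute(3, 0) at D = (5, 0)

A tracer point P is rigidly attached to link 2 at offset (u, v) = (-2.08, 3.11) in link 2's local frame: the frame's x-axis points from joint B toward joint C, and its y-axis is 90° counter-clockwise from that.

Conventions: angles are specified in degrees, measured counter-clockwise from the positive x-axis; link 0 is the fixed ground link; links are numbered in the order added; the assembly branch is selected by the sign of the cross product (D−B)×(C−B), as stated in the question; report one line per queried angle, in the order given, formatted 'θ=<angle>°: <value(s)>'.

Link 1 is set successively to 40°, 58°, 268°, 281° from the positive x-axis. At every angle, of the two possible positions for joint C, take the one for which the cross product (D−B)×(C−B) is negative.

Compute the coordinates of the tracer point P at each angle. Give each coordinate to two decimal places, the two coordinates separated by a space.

A=(0,0), D=(5.00,0)
θ=40°: B = A + 2.00·(cos40°, sin40°) = (1.5321, 1.2856)
θ=40°: |BD| = 3.6985
θ=40°: circle(B,4.00) ∩ circle(D,6.00): a=-0.8545, h=3.9077
θ=40°:   candidates: C₊=(2.0891,5.2466) cross=14.453; C₋=(-0.6274,-2.0814) cross=-14.453
θ=40°:   branch - wants cross < 0 → take C=(-0.6274,-2.0814) (cross=-14.453)
θ=40°: ex = (C−B)/|BC| = (-0.5399,-0.8417); ey = (0.8417,-0.5399)
θ=40°: P = B + -2.08·ex + 3.11·ey = (5.2729,1.3574)
θ=58°: B = A + 2.00·(cos58°, sin58°) = (1.0598, 1.6961)
θ=58°: |BD| = 4.2897
θ=58°: circle(B,4.00) ∩ circle(D,6.00): a=-0.1863, h=3.9957
θ=58°:   candidates: C₊=(2.4685,5.4398) cross=17.140; C₋=(-0.6911,-1.9003) cross=-17.140
θ=58°:   branch - wants cross < 0 → take C=(-0.6911,-1.9003) (cross=-17.140)
θ=58°: ex = (C−B)/|BC| = (-0.4377,-0.8991); ey = (0.8991,-0.4377)
θ=58°: P = B + -2.08·ex + 3.11·ey = (4.7665,2.2049)
θ=268°: B = A + 2.00·(cos268°, sin268°) = (-0.0698, -1.9988)
θ=268°: |BD| = 5.4496
θ=268°: circle(B,4.00) ∩ circle(D,6.00): a=0.8898, h=3.8998
θ=268°:   candidates: C₊=(-0.6724,1.9556) cross=21.252; C₋=(2.1883,-5.3004) cross=-21.252
θ=268°:   branch - wants cross < 0 → take C=(2.1883,-5.3004) (cross=-21.252)
θ=268°: ex = (C−B)/|BC| = (0.5645,-0.8254); ey = (0.8254,0.5645)
θ=268°: P = B + -2.08·ex + 3.11·ey = (1.3230,1.4738)
θ=281°: B = A + 2.00·(cos281°, sin281°) = (0.3816, -1.9633)
θ=281°: |BD| = 5.0183
θ=281°: circle(B,4.00) ∩ circle(D,6.00): a=0.5165, h=3.9665
θ=281°:   candidates: C₊=(-0.6948,1.8892) cross=19.905; C₋=(2.4087,-5.4116) cross=-19.905
θ=281°:   branch - wants cross < 0 → take C=(2.4087,-5.4116) (cross=-19.905)
θ=281°: ex = (C−B)/|BC| = (0.5068,-0.8621); ey = (0.8621,0.5068)
θ=281°: P = B + -2.08·ex + 3.11·ey = (2.0086,1.4059)

θ=40°: 5.27 1.36
θ=58°: 4.77 2.20
θ=268°: 1.32 1.47
θ=281°: 2.01 1.41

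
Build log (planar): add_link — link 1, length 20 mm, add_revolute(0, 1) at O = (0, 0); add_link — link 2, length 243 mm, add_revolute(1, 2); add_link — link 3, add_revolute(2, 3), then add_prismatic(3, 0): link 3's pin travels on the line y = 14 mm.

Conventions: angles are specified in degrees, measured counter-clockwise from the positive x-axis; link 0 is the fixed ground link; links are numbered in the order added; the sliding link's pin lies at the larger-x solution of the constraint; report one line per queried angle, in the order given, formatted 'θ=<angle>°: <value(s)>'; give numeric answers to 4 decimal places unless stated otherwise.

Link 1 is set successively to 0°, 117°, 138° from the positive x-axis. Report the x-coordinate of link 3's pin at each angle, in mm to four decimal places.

geometry: r = 20 mm, L = 243 mm, e = 14 mm
θ=0°: crank pin P = (r cos θ, r sin θ) = (20.000000, 0.000000)
θ=0°: h = r sin θ − e = 0.000000 − 14 = -14.000000
θ=0°: x = r cos θ + √(L² − h²) = 20.000000 + 242.596373 = 262.596373
θ=117°: crank pin P = (r cos θ, r sin θ) = (-9.079810, 17.820130)
θ=117°: h = r sin θ − e = 17.820130 − 14 = 3.820130
θ=117°: x = r cos θ + √(L² − h²) = -9.079810 + 242.969971 = 233.890161
θ=138°: crank pin P = (r cos θ, r sin θ) = (-14.862897, 13.382612)
θ=138°: h = r sin θ − e = 13.382612 − 14 = -0.617388
θ=138°: x = r cos θ + √(L² − h²) = -14.862897 + 242.999216 = 228.136319

θ=0°: 262.5964
θ=117°: 233.8902
θ=138°: 228.1363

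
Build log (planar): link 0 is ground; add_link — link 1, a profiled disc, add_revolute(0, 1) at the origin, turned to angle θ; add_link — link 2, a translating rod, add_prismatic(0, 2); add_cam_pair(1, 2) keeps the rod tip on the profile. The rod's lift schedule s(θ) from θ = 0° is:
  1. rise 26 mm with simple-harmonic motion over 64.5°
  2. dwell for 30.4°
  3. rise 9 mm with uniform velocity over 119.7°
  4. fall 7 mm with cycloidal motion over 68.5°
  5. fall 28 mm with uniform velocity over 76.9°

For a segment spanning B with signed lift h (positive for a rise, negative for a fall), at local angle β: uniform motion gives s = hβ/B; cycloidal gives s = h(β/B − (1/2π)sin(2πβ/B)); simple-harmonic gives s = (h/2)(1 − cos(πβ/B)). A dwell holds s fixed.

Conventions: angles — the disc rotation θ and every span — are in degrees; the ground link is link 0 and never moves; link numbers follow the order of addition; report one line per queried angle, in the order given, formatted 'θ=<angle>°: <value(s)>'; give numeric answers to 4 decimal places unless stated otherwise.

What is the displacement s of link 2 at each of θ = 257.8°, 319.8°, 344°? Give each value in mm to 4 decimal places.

seg 1 [0°–64.5°] simple-harmonic, h=26: full span → s += 26 → s = 26.0000
seg 2 [64.5°–94.9°] dwell: s stays 26.0000
seg 3 [94.9°–214.6°] uniform, h=9: full span → s += 9 → s = 35.0000
seg 4 [214.6°–283.1°] cycloidal, h=-7: θ=257.8° here. β=43.2, B=68.5. -7·(0.6307 − sin(2π·0.6307)/(2π)) = -5.2299 → s = 29.7701
seg 4 [214.6°–283.1°] cycloidal, h=-7: full span → s += -7 → s = 28.0000
seg 5 [283.1°–360°] uniform, h=-28: θ=319.8° here. β=36.7, B=76.9. -28·36.7/76.9 = -13.3628 → s = 14.6372
seg 5 [283.1°–360°] uniform, h=-28: θ=344° here. β=60.9, B=76.9. -28·60.9/76.9 = -22.1743 → s = 5.8257

θ=257.8°: 29.7701
θ=319.8°: 14.6372
θ=344°: 5.8257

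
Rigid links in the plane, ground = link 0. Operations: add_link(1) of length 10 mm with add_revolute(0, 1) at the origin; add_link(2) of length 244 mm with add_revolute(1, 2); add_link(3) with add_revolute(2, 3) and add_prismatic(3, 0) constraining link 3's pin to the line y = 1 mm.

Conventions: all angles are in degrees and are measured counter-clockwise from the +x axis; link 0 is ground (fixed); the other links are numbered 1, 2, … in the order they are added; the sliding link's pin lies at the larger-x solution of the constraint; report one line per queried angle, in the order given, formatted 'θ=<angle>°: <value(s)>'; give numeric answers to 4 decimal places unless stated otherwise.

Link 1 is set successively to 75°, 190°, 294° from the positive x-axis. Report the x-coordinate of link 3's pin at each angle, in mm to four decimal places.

geometry: r = 10 mm, L = 244 mm, e = 1 mm
θ=75°: crank pin P = (r cos θ, r sin θ) = (2.588190, 9.659258)
θ=75°: h = r sin θ − e = 9.659258 − 1 = 8.659258
θ=75°: x = r cos θ + √(L² − h²) = 2.588190 + 243.846298 = 246.434489
θ=190°: crank pin P = (r cos θ, r sin θ) = (-9.848078, -1.736482)
θ=190°: h = r sin θ − e = -1.736482 − 1 = -2.736482
θ=190°: x = r cos θ + √(L² − h²) = -9.848078 + 243.984655 = 234.136577
θ=294°: crank pin P = (r cos θ, r sin θ) = (4.067366, -9.135455)
θ=294°: h = r sin θ − e = -9.135455 − 1 = -10.135455
θ=294°: x = r cos θ + √(L² − h²) = 4.067366 + 243.789402 = 247.856768

θ=75°: 246.4345
θ=190°: 234.1366
θ=294°: 247.8568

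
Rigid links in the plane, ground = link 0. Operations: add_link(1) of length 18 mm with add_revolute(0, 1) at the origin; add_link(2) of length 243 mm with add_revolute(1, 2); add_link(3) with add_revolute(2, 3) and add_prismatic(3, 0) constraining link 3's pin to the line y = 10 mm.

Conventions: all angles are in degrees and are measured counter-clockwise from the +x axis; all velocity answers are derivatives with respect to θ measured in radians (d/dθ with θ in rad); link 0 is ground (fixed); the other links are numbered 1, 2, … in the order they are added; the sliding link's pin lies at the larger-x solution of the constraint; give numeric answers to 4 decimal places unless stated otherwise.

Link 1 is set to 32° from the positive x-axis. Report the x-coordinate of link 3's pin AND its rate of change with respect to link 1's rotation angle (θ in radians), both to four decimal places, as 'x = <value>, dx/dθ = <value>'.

geometry: r = 18 mm, L = 243 mm, e = 10 mm
crank pin P = (r cos θ, r sin θ) = (15.264866, 9.538547)
h = r sin θ − e = 9.538547 − 10 = -0.461453
x = r cos θ + √(L² − h²) = 15.264866 + 242.999562 = 258.264428
dx/dθ = −r sin θ − h·r cos θ/√(L² − h²) (θ in radians; h = -0.461453) = -9.509559

x = 258.2644, dx/dθ = -9.5096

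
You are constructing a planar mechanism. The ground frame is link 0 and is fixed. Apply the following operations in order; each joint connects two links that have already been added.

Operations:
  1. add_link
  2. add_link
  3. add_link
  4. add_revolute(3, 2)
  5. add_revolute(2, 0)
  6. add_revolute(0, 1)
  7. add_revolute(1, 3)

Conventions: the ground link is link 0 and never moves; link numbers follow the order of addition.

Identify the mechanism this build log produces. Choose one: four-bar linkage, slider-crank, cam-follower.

links: 4 (incl. ground); joints: 4 revolute, 0 prismatic, 0 higher (cam) pair, forming one closed loop
4 links in a single 4R loop → four-bar linkage

four-bar linkage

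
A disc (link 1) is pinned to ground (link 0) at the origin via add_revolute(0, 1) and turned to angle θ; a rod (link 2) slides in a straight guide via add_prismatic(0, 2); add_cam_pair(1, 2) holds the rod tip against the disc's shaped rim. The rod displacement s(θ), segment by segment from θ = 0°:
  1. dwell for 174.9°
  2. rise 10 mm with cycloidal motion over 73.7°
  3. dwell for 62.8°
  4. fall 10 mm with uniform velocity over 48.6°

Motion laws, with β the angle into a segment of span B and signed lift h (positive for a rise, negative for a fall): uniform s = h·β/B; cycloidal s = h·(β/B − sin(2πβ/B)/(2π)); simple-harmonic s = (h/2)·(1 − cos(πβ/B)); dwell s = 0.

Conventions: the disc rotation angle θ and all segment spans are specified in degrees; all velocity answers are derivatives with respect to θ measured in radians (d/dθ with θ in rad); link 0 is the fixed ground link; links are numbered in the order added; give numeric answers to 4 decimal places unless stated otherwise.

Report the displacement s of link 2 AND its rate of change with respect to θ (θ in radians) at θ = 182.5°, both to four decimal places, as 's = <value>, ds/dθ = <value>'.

segment 1 (0° to 174.9°, dwell): s unchanged at 0.0000
θ = 182.5° falls in segment 2 (174.9° to 248.6°, cycloidal, h = 10): β = 182.5 − 174.9 = 7.6°, B = 73.7°; Δs = 10·(0.1031 − sin(2π·0.1031)/(2π)) = 0.0707; s = 0.0000 + 0.0707 = 0.0707
velocity in seg [174.9°–248.6°] (cycloidal), θ in radians: β = 7.6° = 0.1326 rad, B = 73.7° = 1.2863 rad; ds/dθ = (h/B)(1 − cos(2πβ/B)) = (10/1.2863)(1 − cos(2π·0.1031)) = 1.575543 mm/rad

s = 0.0707, ds/dθ = 1.5755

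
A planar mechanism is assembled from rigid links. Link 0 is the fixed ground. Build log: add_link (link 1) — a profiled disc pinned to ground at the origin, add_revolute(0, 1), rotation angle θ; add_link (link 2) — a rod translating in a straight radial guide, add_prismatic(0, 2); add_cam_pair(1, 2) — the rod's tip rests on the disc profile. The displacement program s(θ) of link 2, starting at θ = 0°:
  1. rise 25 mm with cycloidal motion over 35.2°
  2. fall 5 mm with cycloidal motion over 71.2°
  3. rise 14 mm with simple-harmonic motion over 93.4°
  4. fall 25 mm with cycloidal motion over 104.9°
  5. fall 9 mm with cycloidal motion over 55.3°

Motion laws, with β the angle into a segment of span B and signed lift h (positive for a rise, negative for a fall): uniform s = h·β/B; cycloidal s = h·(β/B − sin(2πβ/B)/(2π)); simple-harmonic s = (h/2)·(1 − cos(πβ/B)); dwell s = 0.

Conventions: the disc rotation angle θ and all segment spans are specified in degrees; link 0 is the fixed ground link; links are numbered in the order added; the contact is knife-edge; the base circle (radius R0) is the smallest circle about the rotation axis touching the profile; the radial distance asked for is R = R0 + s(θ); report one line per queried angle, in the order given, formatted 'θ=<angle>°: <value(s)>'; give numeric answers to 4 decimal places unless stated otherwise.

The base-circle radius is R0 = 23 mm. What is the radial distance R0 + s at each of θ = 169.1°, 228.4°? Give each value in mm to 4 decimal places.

seg 1 [0°–35.2°] cycloidal, h=25: full span → s += 25 → s = 25.0000
seg 2 [35.2°–106.4°] cycloidal, h=-5: full span → s += -5 → s = 20.0000
seg 3 [106.4°–199.8°] simple-harmonic, h=14: θ=169.1° here. β=62.7, B=93.4. 14/2·(1 − cos(π·0.6713)) = 10.5880 → s = 30.5880
seg 3 [106.4°–199.8°] simple-harmonic, h=14: full span → s += 14 → s = 34.0000
seg 4 [199.8°–304.7°] cycloidal, h=-25: θ=228.4° here. β=28.6, B=104.9. -25·(0.2726 − sin(2π·0.2726)/(2π)) = -2.8773 → s = 31.1227
θ=169.1°: R = R0 + s = 23 + 30.5880 = 53.5880
θ=228.4°: R = R0 + s = 23 + 31.1227 = 54.1227

θ=169.1°: 53.5880
θ=228.4°: 54.1227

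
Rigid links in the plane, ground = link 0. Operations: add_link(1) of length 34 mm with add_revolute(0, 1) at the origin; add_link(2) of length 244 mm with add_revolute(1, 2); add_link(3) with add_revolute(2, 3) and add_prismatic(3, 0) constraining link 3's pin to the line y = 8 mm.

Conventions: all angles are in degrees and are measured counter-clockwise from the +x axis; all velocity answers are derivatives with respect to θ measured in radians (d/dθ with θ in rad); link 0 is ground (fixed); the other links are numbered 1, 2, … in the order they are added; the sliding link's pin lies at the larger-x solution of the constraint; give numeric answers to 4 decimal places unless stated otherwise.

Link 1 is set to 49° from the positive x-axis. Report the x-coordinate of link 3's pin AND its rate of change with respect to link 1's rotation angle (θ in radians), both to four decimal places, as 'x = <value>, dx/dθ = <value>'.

geometry: r = 34 mm, L = 244 mm, e = 8 mm
crank pin P = (r cos θ, r sin θ) = (22.306007, 25.660126)
h = r sin θ − e = 25.660126 − 8 = 17.660126
x = r cos θ + √(L² − h²) = 22.306007 + 243.360062 = 265.666069
dx/dθ = −r sin θ − h·r cos θ/√(L² − h²) (θ in radians; h = 17.660126) = -27.278826

x = 265.6661, dx/dθ = -27.2788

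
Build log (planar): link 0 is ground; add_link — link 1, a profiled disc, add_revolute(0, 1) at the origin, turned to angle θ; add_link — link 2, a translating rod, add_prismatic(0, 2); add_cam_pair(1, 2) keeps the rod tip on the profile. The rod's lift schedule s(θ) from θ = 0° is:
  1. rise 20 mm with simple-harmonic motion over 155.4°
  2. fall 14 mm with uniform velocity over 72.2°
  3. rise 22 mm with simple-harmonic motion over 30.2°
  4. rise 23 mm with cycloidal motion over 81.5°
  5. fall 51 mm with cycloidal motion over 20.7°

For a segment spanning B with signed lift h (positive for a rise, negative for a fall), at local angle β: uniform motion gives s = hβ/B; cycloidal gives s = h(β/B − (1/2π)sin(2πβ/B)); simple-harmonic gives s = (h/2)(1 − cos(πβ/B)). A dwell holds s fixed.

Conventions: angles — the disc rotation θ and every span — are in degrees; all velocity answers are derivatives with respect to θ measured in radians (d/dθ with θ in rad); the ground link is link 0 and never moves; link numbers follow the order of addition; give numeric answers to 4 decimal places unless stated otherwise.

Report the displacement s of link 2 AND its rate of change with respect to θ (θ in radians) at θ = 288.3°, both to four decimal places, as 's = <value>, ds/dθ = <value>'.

seg 1 [0°–155.4°] simple-harmonic, h=20: full span → s += 20 → s = 20.0000
seg 2 [155.4°–227.6°] uniform, h=-14: full span → s += -14 → s = 6.0000
seg 3 [227.6°–257.8°] simple-harmonic, h=22: full span → s += 22 → s = 28.0000
seg 4 [257.8°–339.3°] cycloidal, h=23: θ=288.3° here. β=30.5, B=81.5. 23·(0.3742 − sin(2π·0.3742)/(2π)) = 6.0065 → s = 34.0065
velocity in seg [257.8°–339.3°] (cycloidal), θ in radians: β = 30.5° = 0.5323 rad, B = 81.5° = 1.4224 rad; ds/dθ = (h/B)(1 − cos(2πβ/B)) = (23/1.4224)(1 − cos(2π·0.3742)) = 27.547603 mm/rad

s = 34.0065, ds/dθ = 27.5476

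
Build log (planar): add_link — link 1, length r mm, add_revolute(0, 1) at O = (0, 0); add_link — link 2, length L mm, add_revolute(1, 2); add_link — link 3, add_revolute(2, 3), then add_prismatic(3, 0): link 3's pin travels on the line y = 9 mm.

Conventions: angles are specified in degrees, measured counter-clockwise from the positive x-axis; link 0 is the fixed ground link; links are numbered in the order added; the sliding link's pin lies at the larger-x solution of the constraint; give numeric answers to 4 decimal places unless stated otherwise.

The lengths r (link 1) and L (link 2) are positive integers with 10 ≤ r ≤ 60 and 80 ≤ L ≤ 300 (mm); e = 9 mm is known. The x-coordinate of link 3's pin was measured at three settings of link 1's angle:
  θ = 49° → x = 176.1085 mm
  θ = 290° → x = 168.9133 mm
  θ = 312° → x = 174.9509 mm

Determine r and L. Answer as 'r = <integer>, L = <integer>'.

constraint per measurement: (x − r cos θ)² + (r sin θ − e)² = L²
subtracting the θ₁ and θ₂ equations cancels the r² and L² terms:
r = (x₁² − x₂²) / (2[(x₁cos θ₁ + e sin θ₁) − (x₂cos θ₂ + e sin θ₂)]) = 16.9998 → r = 17
L² = (x₁ − r cos θ₁)² + (r sin θ₁ − e)² = 27224.9852 → L = 165.0000 → L = 165
check at θ₃=312°: x = 174.9509 (printed 174.9509) ✓

r = 17, L = 165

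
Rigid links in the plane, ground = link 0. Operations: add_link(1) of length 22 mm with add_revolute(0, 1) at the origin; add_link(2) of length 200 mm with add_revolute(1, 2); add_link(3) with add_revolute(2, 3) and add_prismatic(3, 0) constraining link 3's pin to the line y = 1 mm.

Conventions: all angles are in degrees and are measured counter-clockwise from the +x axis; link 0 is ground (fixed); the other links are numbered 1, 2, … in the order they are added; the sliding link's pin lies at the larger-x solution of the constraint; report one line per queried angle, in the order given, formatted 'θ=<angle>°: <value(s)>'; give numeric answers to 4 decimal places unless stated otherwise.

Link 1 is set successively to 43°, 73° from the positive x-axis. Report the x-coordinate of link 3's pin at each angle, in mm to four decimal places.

geometry: r = 22 mm, L = 200 mm, e = 1 mm
θ=43°: crank pin P = (r cos θ, r sin θ) = (16.089781, 15.003964)
θ=43°: h = r sin θ − e = 15.003964 − 1 = 14.003964
θ=43°: x = r cos θ + √(L² − h²) = 16.089781 + 199.509120 = 215.598902
θ=73°: crank pin P = (r cos θ, r sin θ) = (6.432178, 21.038705)
θ=73°: h = r sin θ − e = 21.038705 − 1 = 20.038705
θ=73°: x = r cos θ + √(L² − h²) = 6.432178 + 198.993594 = 205.425771

θ=43°: 215.5989
θ=73°: 205.4258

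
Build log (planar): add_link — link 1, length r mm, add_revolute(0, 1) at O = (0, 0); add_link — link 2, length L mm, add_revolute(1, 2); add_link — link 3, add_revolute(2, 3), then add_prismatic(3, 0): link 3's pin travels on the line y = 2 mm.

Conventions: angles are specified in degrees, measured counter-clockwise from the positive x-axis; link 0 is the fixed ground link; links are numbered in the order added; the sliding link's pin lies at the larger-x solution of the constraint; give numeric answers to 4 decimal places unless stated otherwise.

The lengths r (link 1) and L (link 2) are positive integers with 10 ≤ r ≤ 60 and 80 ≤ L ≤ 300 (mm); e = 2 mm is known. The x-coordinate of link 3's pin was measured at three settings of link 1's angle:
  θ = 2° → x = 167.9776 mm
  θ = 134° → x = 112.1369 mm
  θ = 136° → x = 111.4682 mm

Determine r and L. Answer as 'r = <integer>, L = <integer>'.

constraint per measurement: (x − r cos θ)² + (r sin θ − e)² = L²
subtracting the θ₁ and θ₂ equations cancels the r² and L² terms:
r = (x₁² − x₂²) / (2[(x₁cos θ₁ + e sin θ₁) − (x₂cos θ₂ + e sin θ₂)]) = 32.0000 → r = 32
L² = (x₁ − r cos θ₁)² + (r sin θ₁ − e)² = 18495.9895 → L = 136.0000 → L = 136
check at θ₃=136°: x = 111.4682 (printed 111.4682) ✓

r = 32, L = 136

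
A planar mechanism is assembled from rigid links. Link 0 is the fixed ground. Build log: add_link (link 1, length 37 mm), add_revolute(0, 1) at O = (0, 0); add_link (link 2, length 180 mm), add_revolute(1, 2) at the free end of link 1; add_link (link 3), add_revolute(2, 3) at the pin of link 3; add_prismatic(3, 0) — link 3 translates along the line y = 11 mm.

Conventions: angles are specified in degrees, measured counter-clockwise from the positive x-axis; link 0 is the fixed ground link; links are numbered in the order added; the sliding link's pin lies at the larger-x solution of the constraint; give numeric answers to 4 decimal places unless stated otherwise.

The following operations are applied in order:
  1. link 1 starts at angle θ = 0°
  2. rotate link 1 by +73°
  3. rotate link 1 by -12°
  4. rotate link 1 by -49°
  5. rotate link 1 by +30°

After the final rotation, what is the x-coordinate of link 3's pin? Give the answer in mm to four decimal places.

geometry: r = 37 mm, L = 180 mm, e = 11 mm; θ starts at 0°
rotate link 1 by +73°: θ ← 0° +73° = 73°
rotate link 1 by -12°: θ ← 73° -12° = 61°
rotate link 1 by -49°: θ ← 61° -49° = 12°
rotate link 1 by +30°: θ ← 12° +30° = 42°
crank pin P = (r cos θ, r sin θ) = (27.496359, 24.757832)
h = r sin θ − e = 24.757832 − 11 = 13.757832
x = r cos θ + √(L² − h²) = 27.496359 + 179.473458 = 206.969816

206.9698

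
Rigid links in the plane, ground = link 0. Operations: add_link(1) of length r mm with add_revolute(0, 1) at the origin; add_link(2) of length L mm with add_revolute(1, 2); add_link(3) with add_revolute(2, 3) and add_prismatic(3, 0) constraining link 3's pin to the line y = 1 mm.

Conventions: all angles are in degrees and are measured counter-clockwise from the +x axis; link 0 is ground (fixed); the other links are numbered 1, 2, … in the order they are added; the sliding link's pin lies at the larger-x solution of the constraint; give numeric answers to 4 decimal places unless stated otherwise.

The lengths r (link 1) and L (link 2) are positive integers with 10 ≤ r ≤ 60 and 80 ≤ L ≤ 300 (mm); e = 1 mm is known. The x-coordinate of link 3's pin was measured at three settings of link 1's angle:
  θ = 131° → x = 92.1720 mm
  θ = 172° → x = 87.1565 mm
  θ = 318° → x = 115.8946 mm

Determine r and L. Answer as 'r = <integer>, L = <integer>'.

constraint per measurement: (x − r cos θ)² + (r sin θ − e)² = L²
subtracting the θ₁ and θ₂ equations cancels the r² and L² terms:
r = (x₁² − x₂²) / (2[(x₁cos θ₁ + e sin θ₁) − (x₂cos θ₂ + e sin θ₂)]) = 17.0000 → r = 17
L² = (x₁ − r cos θ₁)² + (r sin θ₁ − e)² = 10816.0067 → L = 104.0000 → L = 104
check at θ₃=318°: x = 115.8946 (printed 115.8946) ✓

r = 17, L = 104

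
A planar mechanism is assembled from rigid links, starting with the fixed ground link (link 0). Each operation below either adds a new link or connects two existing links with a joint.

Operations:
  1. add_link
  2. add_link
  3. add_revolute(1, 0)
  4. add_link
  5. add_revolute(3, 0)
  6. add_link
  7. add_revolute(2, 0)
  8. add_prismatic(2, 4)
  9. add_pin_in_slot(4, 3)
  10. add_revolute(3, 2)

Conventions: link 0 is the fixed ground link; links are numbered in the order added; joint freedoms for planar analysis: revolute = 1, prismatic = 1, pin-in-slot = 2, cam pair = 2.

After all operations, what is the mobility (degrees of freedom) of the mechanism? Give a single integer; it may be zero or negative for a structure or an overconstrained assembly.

link 0 = ground. State L|J1|J2 = 1|0|0
+link1  2|0|0
+link2  3|0|0
R(1,0) f=1→J1  3|1|0
+link3  4|1|0
R(3,0) f=1→J1  4|2|0
+link4  5|2|0
R(2,0) f=1→J1  5|3|0
P(2,4) f=1→J1  5|4|0
PS(4,3) f=2→J2  5|4|1
R(3,2) f=1→J1  5|5|1
M = 3(5−1)−2·5−1 = 12−10−1 = 1

M = 1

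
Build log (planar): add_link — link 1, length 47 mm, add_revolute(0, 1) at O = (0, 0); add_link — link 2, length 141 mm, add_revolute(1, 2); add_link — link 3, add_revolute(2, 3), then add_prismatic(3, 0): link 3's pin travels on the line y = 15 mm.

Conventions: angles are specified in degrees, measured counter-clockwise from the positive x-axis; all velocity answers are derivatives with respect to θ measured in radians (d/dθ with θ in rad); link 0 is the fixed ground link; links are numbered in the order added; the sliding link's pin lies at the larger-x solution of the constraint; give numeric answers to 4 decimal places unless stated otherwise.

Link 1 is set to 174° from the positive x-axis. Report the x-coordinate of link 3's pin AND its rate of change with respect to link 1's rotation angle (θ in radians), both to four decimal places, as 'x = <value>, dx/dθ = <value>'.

geometry: r = 47 mm, L = 141 mm, e = 15 mm
crank pin P = (r cos θ, r sin θ) = (-46.742529, 4.912838)
h = r sin θ − e = 4.912838 − 15 = -10.087162
x = r cos θ + √(L² − h²) = -46.742529 + 140.638719 = 93.896189
dx/dθ = −r sin θ − h·r cos θ/√(L² − h²) (θ in radians; h = -10.087162) = -8.265396

x = 93.8962, dx/dθ = -8.2654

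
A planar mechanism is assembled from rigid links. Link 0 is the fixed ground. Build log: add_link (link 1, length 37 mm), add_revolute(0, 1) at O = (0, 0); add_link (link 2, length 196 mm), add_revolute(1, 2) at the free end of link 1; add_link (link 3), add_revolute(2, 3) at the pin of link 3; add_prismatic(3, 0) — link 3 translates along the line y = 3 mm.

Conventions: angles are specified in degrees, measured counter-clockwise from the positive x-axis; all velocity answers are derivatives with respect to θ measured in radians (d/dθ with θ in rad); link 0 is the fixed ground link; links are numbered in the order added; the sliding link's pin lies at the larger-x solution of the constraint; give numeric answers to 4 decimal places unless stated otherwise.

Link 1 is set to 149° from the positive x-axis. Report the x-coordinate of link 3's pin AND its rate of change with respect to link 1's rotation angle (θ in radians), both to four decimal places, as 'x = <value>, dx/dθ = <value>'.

geometry: r = 37 mm, L = 196 mm, e = 3 mm
crank pin P = (r cos θ, r sin θ) = (-31.715190, 19.056409)
h = r sin θ − e = 19.056409 − 3 = 16.056409
x = r cos θ + √(L² − h²) = -31.715190 + 195.341219 = 163.626029
dx/dθ = −r sin θ − h·r cos θ/√(L² − h²) (θ in radians; h = 16.056409) = -16.449524

x = 163.6260, dx/dθ = -16.4495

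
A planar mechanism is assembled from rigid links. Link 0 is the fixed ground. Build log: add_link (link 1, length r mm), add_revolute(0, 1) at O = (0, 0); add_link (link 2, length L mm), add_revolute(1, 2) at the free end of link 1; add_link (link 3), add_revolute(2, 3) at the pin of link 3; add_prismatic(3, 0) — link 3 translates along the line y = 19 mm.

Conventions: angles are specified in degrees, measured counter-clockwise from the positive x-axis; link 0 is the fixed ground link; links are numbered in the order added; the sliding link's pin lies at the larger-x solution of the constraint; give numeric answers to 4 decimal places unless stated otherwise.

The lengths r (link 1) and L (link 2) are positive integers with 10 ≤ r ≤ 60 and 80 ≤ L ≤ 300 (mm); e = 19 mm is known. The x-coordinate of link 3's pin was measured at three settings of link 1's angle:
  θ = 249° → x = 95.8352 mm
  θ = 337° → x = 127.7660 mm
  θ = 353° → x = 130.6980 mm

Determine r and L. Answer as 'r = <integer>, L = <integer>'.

constraint per measurement: (x − r cos θ)² + (r sin θ − e)² = L²
subtracting the θ₁ and θ₂ equations cancels the r² and L² terms:
r = (x₁² − x₂²) / (2[(x₁cos θ₁ + e sin θ₁) − (x₂cos θ₂ + e sin θ₂)]) = 22.0000 → r = 22
L² = (x₁ − r cos θ₁)² + (r sin θ₁ − e)² = 12321.0064 → L = 111.0000 → L = 111
check at θ₃=353°: x = 130.6980 (printed 130.6980) ✓

r = 22, L = 111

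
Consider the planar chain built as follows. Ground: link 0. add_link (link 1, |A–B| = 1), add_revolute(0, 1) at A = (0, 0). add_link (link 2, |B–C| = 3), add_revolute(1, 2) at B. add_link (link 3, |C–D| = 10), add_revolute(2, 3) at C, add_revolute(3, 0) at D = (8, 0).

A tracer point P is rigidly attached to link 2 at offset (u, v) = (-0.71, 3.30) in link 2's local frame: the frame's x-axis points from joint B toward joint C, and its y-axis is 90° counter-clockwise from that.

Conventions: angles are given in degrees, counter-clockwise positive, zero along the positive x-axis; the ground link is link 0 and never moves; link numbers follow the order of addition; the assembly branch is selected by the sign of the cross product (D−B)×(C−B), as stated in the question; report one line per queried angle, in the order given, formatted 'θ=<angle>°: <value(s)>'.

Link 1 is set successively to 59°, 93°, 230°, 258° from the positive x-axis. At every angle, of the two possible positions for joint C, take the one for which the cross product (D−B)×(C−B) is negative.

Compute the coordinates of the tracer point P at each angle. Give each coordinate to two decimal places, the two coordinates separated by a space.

A=(0,0), D=(8.00,0)
θ=59°: B = A + 1.00·(cos59°, sin59°) = (0.5150, 0.8572)
θ=59°: |BD| = 7.5339
θ=59°: circle(B,3.00) ∩ circle(D,10.00): a=-2.2724, h=1.9586
θ=59°:   candidates: C₊=(-1.5198,3.0616) cross=14.756; C₋=(-1.9655,-0.8301) cross=-14.756
θ=59°:   branch - wants cross < 0 → take C=(-1.9655,-0.8301) (cross=-14.756)
θ=59°: ex = (C−B)/|BC| = (-0.8268,-0.5624); ey = (0.5624,-0.8268)
θ=59°: P = B + -0.71·ex + 3.30·ey = (2.9581,-1.4721)
θ=93°: B = A + 1.00·(cos93°, sin93°) = (-0.0523, 0.9986)
θ=93°: |BD| = 8.1140
θ=93°: circle(B,3.00) ∩ circle(D,10.00): a=-1.5506, h=2.5682
θ=93°:   candidates: C₊=(-1.2750,3.7382) cross=20.839; C₋=(-1.9072,-1.3592) cross=-20.839
θ=93°:   branch - wants cross < 0 → take C=(-1.9072,-1.3592) (cross=-20.839)
θ=93°: ex = (C−B)/|BC| = (-0.6183,-0.7860); ey = (0.7860,-0.6183)
θ=93°: P = B + -0.71·ex + 3.30·ey = (2.9803,-0.4837)
θ=230°: B = A + 1.00·(cos230°, sin230°) = (-0.6428, -0.7660)
θ=230°: |BD| = 8.6767
θ=230°: circle(B,3.00) ∩ circle(D,10.00): a=-0.9056, h=2.8600
θ=230°:   candidates: C₊=(-1.7974,2.0029) cross=24.816; C₋=(-1.2924,-3.6949) cross=-24.816
θ=230°:   branch - wants cross < 0 → take C=(-1.2924,-3.6949) (cross=-24.816)
θ=230°: ex = (C−B)/|BC| = (-0.2165,-0.9763); ey = (0.9763,-0.2165)
θ=230°: P = B + -0.71·ex + 3.30·ey = (2.7327,-0.7874)
θ=258°: B = A + 1.00·(cos258°, sin258°) = (-0.2079, -0.9781)
θ=258°: |BD| = 8.2660
θ=258°: circle(B,3.00) ∩ circle(D,10.00): a=-1.3715, h=2.6681
θ=258°:   candidates: C₊=(-1.8855,1.5090) cross=22.055; C₋=(-1.2540,-3.7898) cross=-22.055
θ=258°:   branch - wants cross < 0 → take C=(-1.2540,-3.7898) (cross=-22.055)
θ=258°: ex = (C−B)/|BC| = (-0.3487,-0.9372); ey = (0.9372,-0.3487)
θ=258°: P = B + -0.71·ex + 3.30·ey = (3.1325,-1.4634)

θ=59°: 2.96 -1.47
θ=93°: 2.98 -0.48
θ=230°: 2.73 -0.79
θ=258°: 3.13 -1.46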